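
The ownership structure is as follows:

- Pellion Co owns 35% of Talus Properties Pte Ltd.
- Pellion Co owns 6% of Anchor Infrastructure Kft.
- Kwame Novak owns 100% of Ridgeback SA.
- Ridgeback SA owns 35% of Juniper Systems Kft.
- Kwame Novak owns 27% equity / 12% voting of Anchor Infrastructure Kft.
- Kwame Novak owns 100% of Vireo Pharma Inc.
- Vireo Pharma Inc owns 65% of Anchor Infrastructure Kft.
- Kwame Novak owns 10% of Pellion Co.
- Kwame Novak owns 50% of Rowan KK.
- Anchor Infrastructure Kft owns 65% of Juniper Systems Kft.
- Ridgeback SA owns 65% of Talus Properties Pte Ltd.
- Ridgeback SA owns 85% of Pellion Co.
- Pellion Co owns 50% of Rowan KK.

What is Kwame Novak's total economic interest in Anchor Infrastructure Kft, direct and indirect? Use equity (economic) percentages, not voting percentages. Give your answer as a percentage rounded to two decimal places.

97.70%

Kwame reaches Anchor along 4 paths.
Direct stake: 27% = 27%.
Via Vireo: 100% × 65% = 65%.
Via Pellion: 10% × 6% = 0.6%.
Via Ridgeback → Pellion: 100% × 85% × 6% = 5.1%.
Total: 27% + 65% + 0.6% + 5.1% = 97.7%.
Rounded: 97.70%.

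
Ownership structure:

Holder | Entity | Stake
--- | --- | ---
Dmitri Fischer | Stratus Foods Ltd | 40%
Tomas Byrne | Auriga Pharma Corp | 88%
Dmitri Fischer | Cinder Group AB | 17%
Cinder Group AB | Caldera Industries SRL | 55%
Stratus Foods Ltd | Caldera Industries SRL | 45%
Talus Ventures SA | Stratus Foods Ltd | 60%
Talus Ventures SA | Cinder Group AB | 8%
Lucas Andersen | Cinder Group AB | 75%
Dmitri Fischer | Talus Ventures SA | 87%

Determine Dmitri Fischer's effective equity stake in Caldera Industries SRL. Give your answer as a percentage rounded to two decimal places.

Dmitri reaches Caldera along 4 paths.
Via Talus → Stratus: 87% × 60% × 45% = 23.49%.
Via Stratus: 40% × 45% = 18%.
Via Cinder: 17% × 55% = 9.35%.
Via Talus → Cinder: 87% × 8% × 55% = 3.828%.
Total: 23.49% + 18% + 9.35% + 3.828% = 54.668%.
Rounded: 54.67%.

54.67%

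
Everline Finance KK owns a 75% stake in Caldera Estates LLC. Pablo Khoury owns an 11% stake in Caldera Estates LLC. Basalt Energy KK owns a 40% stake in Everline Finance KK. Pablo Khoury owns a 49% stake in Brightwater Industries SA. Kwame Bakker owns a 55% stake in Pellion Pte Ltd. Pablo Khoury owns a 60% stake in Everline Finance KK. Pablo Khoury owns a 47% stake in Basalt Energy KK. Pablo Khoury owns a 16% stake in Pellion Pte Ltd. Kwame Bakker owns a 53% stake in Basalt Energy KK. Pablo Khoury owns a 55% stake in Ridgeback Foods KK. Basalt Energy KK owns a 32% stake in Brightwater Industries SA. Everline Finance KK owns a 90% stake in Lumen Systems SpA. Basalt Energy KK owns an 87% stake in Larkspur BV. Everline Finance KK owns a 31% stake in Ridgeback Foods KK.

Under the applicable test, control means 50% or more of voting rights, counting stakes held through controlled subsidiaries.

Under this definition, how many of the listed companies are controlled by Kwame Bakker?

Kwame holds 53% of Basalt, so Kwame controls Basalt.
Kwame holds 55% of Pellion, so Kwame controls Pellion.
Basalt holds 87% of Larkspur, so Kwame controls Larkspur.
No other company's threshold is met.
Kwame controls 3 companies.

3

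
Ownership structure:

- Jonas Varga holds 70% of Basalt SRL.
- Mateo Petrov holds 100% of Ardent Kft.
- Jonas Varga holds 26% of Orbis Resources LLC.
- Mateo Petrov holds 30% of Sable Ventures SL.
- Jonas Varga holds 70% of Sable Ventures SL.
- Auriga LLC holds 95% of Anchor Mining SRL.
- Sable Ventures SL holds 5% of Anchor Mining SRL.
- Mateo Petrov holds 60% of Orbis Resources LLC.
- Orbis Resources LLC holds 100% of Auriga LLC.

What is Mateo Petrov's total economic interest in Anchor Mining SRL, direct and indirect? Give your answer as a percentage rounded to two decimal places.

58.50%

Mateo reaches Anchor along 2 paths.
Via Orbis → Auriga: 60% × 100% × 95% = 57%.
Via Sable: 30% × 5% = 1.5%.
Total: 57% + 1.5% = 58.5%.
Rounded: 58.50%.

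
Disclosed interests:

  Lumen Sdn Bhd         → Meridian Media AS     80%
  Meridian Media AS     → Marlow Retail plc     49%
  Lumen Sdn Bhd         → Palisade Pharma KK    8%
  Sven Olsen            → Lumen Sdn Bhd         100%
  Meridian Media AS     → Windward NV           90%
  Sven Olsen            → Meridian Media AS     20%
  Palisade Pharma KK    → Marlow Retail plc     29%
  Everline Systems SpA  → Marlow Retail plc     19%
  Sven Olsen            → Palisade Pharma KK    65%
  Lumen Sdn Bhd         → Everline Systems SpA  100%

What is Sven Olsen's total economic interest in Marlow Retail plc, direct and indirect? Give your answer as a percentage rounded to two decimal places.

89.17%

Sven reaches Marlow along 5 paths.
Via Meridian: 20% × 49% = 9.8%.
Via Lumen → Meridian: 100% × 80% × 49% = 39.2%.
Via Lumen → Palisade: 100% × 8% × 29% = 2.32%.
Via Palisade: 65% × 29% = 18.85%.
Via Lumen → Everline: 100% × 100% × 19% = 19%.
Total: 9.8% + 39.2% + 2.32% + 18.85% + 19% = 89.17%.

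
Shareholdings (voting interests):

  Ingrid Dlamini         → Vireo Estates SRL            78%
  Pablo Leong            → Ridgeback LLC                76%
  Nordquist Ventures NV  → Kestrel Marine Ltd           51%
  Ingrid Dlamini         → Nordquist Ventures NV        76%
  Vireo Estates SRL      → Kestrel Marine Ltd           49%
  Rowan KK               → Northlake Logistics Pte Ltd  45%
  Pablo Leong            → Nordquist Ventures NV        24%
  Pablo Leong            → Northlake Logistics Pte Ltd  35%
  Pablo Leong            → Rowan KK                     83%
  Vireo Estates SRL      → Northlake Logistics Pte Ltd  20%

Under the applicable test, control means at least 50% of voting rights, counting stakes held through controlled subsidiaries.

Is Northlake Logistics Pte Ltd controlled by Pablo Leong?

Yes

Pablo holds 83% of Rowan, so Pablo controls Rowan.
Rowan and Pablo together hold 45% + 35% = 80% of Northlake, so Pablo controls Northlake.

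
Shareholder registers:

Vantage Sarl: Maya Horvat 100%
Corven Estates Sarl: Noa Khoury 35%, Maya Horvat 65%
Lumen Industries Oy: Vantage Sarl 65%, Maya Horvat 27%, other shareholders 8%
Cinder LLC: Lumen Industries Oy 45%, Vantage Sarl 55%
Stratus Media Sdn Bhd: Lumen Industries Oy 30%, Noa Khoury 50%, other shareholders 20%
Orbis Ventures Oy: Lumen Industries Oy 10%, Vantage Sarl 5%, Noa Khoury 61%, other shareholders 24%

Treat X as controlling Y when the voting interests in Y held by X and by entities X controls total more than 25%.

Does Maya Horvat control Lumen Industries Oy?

Yes

Maya holds 100% of Vantage, so Maya controls Vantage.
Vantage and Maya together hold 65% + 27% = 92% of Lumen, so Maya controls Lumen.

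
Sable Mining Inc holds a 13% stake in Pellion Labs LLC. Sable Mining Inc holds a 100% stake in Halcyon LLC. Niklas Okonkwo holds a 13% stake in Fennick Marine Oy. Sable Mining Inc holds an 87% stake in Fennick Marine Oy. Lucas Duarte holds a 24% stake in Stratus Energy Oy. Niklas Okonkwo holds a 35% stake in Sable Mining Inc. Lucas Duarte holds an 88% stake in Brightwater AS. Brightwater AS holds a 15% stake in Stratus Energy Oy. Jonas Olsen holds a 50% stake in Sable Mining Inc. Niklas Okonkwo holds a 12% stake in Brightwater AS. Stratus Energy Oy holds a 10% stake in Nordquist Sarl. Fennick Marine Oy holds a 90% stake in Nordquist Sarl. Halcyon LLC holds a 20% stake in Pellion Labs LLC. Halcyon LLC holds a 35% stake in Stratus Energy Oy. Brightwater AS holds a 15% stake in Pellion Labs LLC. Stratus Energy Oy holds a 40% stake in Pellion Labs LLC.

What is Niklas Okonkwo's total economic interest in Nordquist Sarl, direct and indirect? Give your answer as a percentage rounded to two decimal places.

Niklas reaches Nordquist along 4 paths.
Via Sable → Halcyon → Stratus: 35% × 100% × 35% × 10% = 1.225%.
Via Brightwater → Stratus: 12% × 15% × 10% = 0.18%.
Via Sable → Fennick: 35% × 87% × 90% = 27.405%.
Via Fennick: 13% × 90% = 11.7%.
Total: 1.225% + 0.18% + 27.405% + 11.7% = 40.51%.

40.51%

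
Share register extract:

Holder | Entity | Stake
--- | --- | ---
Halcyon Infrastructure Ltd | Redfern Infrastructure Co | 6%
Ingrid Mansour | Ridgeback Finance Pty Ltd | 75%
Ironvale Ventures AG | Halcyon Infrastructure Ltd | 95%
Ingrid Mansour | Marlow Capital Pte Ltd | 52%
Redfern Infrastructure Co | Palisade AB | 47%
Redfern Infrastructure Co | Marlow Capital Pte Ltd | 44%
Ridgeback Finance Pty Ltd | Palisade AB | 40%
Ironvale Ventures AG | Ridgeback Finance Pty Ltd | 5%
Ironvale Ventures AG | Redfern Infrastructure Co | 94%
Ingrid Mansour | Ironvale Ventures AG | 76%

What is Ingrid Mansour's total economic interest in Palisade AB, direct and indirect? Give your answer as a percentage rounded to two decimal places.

Ingrid reaches Palisade along 4 paths.
Via Ridgeback: 75% × 40% = 30%.
Via Ironvale → Ridgeback: 76% × 5% × 40% = 1.52%.
Via Ironvale → Redfern: 76% × 94% × 47% = 33.5768%.
Via Ironvale → Halcyon → Redfern: 76% × 95% × 6% × 47% = 2.03604%.
Total: 30% + 1.52% + 33.5768% + 2.03604% = 67.13284%.
Rounded: 67.13%.

67.13%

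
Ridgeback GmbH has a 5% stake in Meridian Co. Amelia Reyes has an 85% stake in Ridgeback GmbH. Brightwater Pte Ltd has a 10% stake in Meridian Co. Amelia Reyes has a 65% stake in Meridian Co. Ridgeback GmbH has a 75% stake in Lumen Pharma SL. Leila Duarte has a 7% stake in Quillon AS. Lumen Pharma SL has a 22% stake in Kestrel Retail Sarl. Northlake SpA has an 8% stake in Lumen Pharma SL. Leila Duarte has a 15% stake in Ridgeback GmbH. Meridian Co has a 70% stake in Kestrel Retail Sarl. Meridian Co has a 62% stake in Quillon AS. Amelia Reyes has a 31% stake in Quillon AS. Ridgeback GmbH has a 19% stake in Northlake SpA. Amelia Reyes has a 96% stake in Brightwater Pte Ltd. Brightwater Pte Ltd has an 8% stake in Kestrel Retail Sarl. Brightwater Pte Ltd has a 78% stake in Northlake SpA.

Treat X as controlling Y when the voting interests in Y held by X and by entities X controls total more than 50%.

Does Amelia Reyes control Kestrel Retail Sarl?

Yes

Amelia holds 96% of Brightwater, so Amelia controls Brightwater.
Amelia holds 85% of Ridgeback, so Amelia controls Ridgeback.
Brightwater and Ridgeback together hold 78% + 19% = 97% of Northlake, so Amelia controls Northlake.
Ridgeback and Northlake together hold 75% + 8% = 83% of Lumen, so Amelia controls Lumen.
Amelia and Ridgeback and Brightwater together hold 65% + 5% + 10% = 80% of Meridian, so Amelia controls Meridian.
Brightwater and Lumen and Meridian together hold 8% + 22% + 70% = 100% of Kestrel, so Amelia controls Kestrel.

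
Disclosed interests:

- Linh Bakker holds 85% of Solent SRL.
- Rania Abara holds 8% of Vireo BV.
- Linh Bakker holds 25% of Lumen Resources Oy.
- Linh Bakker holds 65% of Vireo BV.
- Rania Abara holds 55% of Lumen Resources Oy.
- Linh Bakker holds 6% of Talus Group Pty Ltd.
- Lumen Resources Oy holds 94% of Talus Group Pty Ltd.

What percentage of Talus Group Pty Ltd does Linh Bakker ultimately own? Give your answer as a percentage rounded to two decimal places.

Linh reaches Talus along 2 paths.
Via Lumen: 25% × 94% = 23.5%.
Direct stake: 6% = 6%.
Total: 23.5% + 6% = 29.5%.
Rounded: 29.50%.

29.50%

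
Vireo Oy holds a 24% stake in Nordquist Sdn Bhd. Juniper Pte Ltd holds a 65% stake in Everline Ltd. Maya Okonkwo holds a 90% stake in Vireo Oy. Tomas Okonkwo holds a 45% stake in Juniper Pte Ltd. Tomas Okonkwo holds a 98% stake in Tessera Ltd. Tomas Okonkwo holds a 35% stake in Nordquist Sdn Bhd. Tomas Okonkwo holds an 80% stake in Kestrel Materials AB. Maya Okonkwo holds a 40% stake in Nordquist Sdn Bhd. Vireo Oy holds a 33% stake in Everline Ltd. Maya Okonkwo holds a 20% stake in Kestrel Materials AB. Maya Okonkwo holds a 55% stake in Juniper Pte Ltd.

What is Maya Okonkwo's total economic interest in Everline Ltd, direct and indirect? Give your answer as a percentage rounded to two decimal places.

Maya reaches Everline along 2 paths.
Via Vireo: 90% × 33% = 29.7%.
Via Juniper: 55% × 65% = 35.75%.
Total: 29.7% + 35.75% = 65.45%.

65.45%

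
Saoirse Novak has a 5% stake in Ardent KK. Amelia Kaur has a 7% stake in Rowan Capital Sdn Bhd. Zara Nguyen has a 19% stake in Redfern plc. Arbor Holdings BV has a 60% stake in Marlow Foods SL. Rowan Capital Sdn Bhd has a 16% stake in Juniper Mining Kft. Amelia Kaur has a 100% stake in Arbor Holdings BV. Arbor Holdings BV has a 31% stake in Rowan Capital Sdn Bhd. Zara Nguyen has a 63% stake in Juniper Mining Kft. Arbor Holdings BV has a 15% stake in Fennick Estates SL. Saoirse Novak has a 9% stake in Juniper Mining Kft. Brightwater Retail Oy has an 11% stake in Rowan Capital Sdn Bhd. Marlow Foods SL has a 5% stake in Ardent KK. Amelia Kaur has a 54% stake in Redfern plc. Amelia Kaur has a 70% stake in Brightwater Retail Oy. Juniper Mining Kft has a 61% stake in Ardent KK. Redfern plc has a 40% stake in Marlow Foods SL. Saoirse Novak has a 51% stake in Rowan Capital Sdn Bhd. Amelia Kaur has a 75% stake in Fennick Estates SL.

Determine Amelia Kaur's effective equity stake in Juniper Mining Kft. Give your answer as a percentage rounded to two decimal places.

7.31%

Amelia reaches Juniper along 3 paths.
Via Arbor → Rowan: 100% × 31% × 16% = 4.96%.
Via Brightwater → Rowan: 70% × 11% × 16% = 1.232%.
Via Rowan: 7% × 16% = 1.12%.
Total: 4.96% + 1.232% + 1.12% = 7.312%.
Rounded: 7.31%.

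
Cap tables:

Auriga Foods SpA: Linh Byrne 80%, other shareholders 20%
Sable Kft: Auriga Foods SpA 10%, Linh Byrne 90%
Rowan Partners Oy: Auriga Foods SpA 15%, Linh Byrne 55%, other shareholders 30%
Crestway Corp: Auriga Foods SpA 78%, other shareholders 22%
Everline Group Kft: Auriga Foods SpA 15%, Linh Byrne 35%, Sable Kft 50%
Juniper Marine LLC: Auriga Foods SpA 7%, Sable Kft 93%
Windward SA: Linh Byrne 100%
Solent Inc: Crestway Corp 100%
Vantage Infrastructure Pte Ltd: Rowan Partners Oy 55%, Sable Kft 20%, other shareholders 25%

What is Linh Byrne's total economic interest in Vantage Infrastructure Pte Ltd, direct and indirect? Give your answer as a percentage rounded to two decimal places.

Linh reaches Vantage along 4 paths.
Via Auriga → Rowan: 80% × 15% × 55% = 6.6%.
Via Rowan: 55% × 55% = 30.25%.
Via Auriga → Sable: 80% × 10% × 20% = 1.6%.
Via Sable: 90% × 20% = 18%.
Total: 6.6% + 30.25% + 1.6% + 18% = 56.45%.

56.45%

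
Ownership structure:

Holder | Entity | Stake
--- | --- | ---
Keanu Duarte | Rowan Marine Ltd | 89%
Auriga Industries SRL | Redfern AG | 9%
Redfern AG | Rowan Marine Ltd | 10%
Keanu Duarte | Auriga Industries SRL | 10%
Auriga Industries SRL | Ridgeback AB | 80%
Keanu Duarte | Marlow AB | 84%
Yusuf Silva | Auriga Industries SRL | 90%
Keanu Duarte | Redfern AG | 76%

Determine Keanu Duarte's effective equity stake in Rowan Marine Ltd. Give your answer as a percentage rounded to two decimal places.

96.69%

Keanu reaches Rowan along 3 paths.
Via Redfern: 76% × 10% = 7.6%.
Via Auriga → Redfern: 10% × 9% × 10% = 0.09%.
Direct stake: 89% = 89%.
Total: 7.6% + 0.09% + 89% = 96.69%.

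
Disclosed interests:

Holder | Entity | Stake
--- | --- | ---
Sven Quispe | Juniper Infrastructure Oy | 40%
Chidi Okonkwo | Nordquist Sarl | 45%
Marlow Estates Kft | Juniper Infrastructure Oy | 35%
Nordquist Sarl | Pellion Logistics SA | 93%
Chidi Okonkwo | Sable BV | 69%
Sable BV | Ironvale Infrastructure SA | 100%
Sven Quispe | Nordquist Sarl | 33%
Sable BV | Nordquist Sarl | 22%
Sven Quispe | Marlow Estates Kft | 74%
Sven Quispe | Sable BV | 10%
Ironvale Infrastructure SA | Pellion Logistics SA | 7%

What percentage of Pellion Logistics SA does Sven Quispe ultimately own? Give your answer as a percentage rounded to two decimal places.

33.44%

Sven reaches Pellion along 3 paths.
Via Nordquist: 33% × 93% = 30.69%.
Via Sable → Nordquist: 10% × 22% × 93% = 2.046%.
Via Sable → Ironvale: 10% × 100% × 7% = 0.7%.
Total: 30.69% + 2.046% + 0.7% = 33.436%.
Rounded: 33.44%.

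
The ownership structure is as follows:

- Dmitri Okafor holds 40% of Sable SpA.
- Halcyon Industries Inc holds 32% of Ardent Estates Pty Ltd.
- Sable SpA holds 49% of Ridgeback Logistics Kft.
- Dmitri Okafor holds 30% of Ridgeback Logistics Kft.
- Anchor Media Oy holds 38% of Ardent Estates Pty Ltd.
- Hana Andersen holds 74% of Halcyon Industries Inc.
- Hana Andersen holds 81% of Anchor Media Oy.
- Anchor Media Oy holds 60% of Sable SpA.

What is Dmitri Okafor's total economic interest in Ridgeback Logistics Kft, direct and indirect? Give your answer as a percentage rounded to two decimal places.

49.60%

Dmitri reaches Ridgeback along 2 paths.
Direct stake: 30% = 30%.
Via Sable: 40% × 49% = 19.6%.
Total: 30% + 19.6% = 49.6%.
Rounded: 49.60%.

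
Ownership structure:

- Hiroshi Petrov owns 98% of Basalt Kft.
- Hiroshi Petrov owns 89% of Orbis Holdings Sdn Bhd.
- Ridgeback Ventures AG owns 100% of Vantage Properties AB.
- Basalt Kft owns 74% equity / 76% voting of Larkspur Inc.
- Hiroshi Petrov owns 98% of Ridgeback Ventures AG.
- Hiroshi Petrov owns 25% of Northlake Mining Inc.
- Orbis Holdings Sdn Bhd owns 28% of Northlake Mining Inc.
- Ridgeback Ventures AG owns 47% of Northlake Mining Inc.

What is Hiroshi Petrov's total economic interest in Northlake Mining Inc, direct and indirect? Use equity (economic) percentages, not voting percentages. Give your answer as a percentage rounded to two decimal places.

Hiroshi reaches Northlake along 3 paths.
Direct stake: 25% = 25%.
Via Orbis: 89% × 28% = 24.92%.
Via Ridgeback: 98% × 47% = 46.06%.
Total: 25% + 24.92% + 46.06% = 95.98%.

95.98%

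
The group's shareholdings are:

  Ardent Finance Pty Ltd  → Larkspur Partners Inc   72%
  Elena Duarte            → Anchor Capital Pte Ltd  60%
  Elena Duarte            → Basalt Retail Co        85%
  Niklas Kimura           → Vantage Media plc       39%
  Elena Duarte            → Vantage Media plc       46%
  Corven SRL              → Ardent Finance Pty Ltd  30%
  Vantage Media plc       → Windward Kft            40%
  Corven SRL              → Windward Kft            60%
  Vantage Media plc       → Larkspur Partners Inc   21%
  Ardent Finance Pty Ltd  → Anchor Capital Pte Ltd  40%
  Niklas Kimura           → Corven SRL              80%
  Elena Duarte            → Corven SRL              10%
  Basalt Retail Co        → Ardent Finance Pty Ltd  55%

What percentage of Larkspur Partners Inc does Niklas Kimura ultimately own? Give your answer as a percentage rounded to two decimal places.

25.47%

Niklas reaches Larkspur along 2 paths.
Via Vantage: 39% × 21% = 8.19%.
Via Corven → Ardent: 80% × 30% × 72% = 17.28%.
Total: 8.19% + 17.28% = 25.47%.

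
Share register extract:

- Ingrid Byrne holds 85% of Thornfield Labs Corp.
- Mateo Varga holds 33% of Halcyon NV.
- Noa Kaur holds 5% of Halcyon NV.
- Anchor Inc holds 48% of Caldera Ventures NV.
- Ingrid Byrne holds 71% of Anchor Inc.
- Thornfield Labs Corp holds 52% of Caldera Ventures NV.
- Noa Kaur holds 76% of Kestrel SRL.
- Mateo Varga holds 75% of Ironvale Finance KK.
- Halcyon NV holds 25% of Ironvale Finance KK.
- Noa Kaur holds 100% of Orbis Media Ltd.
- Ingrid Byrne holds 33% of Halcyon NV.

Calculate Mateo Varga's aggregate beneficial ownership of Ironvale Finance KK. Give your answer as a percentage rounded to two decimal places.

Mateo reaches Ironvale along 2 paths.
Via Halcyon: 33% × 25% = 8.25%.
Direct stake: 75% = 75%.
Total: 8.25% + 75% = 83.25%.

83.25%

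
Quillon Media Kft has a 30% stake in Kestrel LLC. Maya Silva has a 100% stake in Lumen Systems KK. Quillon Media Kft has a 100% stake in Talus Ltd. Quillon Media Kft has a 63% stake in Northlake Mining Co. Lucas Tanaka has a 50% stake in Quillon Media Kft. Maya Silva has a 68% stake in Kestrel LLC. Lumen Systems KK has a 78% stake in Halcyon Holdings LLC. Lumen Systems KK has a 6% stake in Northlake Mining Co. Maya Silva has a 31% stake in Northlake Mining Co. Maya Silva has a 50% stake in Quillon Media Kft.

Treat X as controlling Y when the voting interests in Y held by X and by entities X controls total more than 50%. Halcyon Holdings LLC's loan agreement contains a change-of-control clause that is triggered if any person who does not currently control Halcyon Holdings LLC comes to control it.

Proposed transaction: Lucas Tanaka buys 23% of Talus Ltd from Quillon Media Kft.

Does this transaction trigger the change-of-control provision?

The purchase adds only to Lucas's holdings (Quillon's stake shrinks), so Lucas is the only person who could newly come to control Halcyon.
Lucas's largest direct stake is 50% in Quillon, which does not meet the threshold, so Lucas controls no company.
Neither Lucas nor any entity Lucas controls holds any voting interest in Halcyon.
So before the transaction, Lucas does not control Halcyon.
After the purchase, Lucas holds 23% of Talus directly, and Quillon's stake falls to 77%.
Lucas's side now holds 23% of Talus, not > 50%, so Lucas still does not control Talus.
After the transaction, neither Lucas nor any entity Lucas controls holds a voting interest in Halcyon, so Lucas still does not control it.
No new person acquires control, so the clause is not triggered.

No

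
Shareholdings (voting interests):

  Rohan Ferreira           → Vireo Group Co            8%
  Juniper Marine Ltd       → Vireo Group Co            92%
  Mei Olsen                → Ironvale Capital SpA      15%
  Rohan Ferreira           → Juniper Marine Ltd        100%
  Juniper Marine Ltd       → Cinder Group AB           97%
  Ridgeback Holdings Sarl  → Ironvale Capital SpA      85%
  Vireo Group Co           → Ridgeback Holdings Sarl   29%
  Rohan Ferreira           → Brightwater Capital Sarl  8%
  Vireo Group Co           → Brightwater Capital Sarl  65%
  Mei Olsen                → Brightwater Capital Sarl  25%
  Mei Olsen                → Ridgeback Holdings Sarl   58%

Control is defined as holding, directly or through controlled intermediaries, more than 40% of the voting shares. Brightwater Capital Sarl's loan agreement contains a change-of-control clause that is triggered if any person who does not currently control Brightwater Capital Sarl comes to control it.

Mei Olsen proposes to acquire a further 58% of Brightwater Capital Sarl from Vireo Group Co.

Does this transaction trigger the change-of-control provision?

Yes

The purchase adds only to Mei's holdings (Vireo's stake shrinks), so Mei is the only person who could newly come to control Brightwater.
Mei holds 58% of Ridgeback, so Mei controls Ridgeback.
Ridgeback and Mei together hold 85% + 15% = 100% of Ironvale, so Mei controls Ironvale.
In Brightwater, Mei's side holds only 25%, not > 40%.
So before the transaction, Mei does not control Brightwater.
After the purchase, Mei's direct stake in Brightwater rises to 25% + 58% = 83%, and Vireo's stake falls to 7%.
Mei holds 83% of Brightwater, so Mei controls Brightwater.
Mei did not control Brightwater before and does after, so the clause is triggered.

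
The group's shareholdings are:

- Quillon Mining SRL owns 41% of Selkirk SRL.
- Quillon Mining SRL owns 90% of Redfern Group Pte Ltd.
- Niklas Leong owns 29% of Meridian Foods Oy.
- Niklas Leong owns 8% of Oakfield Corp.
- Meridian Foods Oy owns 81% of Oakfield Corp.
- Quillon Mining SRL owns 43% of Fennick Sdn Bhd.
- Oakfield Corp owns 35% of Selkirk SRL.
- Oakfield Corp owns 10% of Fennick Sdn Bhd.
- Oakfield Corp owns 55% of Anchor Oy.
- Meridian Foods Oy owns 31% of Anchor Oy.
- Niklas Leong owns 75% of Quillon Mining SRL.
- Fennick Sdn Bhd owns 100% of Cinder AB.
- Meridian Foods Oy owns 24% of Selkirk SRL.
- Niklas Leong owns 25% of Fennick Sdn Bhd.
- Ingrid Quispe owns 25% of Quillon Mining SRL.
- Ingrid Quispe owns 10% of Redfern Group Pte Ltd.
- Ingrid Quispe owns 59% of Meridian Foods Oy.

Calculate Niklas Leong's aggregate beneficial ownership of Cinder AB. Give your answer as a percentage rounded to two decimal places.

Niklas reaches Cinder along 4 paths.
Via Quillon → Fennick: 75% × 43% × 100% = 32.25%.
Via Fennick: 25% × 100% = 25%.
Via Oakfield → Fennick: 8% × 10% × 100% = 0.8%.
Via Meridian → Oakfield → Fennick: 29% × 81% × 10% × 100% = 2.349%.
Total: 32.25% + 25% + 0.8% + 2.349% = 60.399%.
Rounded: 60.40%.

60.40%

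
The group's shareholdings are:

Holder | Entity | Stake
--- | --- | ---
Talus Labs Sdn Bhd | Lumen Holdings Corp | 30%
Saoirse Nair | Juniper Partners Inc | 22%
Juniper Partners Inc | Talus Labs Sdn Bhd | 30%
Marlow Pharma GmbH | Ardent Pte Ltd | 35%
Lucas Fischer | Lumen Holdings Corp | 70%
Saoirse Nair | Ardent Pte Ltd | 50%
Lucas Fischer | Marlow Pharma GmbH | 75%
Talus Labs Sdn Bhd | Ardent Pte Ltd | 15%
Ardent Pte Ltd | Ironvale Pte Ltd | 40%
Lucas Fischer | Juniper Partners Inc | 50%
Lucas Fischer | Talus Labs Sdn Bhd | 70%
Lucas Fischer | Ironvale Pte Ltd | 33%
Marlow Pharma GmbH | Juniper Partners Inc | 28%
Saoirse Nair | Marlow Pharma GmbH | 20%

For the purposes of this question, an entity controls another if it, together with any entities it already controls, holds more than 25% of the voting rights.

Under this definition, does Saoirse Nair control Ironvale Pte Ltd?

Saoirse holds 50% of Ardent, so Saoirse controls Ardent.
Ardent holds 40% of Ironvale, so Saoirse controls Ironvale.

Yes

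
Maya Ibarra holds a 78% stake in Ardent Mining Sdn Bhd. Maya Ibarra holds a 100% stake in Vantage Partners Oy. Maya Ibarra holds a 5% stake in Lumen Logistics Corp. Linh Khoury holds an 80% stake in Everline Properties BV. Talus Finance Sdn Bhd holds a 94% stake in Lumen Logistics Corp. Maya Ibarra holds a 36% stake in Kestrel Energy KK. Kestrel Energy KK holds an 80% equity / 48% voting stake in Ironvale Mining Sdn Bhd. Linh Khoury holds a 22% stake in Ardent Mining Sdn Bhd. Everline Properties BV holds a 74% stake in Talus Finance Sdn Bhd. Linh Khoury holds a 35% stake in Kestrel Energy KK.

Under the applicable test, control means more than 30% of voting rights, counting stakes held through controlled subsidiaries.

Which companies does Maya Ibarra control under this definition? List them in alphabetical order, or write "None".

Maya holds 36% of Kestrel, so Maya controls Kestrel.
Maya holds 78% of Ardent, so Maya controls Ardent.
Kestrel holds 48% of Ironvale, so Maya controls Ironvale.
Maya holds 100% of Vantage, so Maya controls Vantage.
No other company's threshold is met.

Ardent Mining Sdn Bhd, Ironvale Mining Sdn Bhd, Kestrel Energy KK, Vantage Partners Oy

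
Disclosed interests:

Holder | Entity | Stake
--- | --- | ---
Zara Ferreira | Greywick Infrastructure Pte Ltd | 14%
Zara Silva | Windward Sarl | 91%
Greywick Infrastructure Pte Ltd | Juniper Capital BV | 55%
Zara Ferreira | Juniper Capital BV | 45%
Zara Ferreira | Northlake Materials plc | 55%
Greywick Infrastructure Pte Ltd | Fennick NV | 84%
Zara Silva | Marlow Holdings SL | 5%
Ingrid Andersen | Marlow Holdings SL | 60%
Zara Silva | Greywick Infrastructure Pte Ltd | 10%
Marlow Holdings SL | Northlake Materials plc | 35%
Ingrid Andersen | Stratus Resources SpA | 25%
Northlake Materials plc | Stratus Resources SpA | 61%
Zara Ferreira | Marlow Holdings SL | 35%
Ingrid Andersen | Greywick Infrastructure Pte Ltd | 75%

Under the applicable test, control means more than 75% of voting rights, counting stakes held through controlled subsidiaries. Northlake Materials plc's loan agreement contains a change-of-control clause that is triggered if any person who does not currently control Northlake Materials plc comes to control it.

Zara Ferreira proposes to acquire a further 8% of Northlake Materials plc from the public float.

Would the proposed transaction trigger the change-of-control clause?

The purchase changes only Zara Ferreira's holdings, so Zara Ferreira is the only person who could newly come to control Northlake.
Zara Ferreira's largest direct stake is 55% in Northlake, which does not meet the threshold, so Zara Ferreira controls no company.
In Northlake, Zara Ferreira's side holds only 55%, not > 75%.
So before the transaction, Zara Ferreira does not control Northlake.
After the purchase, Zara Ferreira's direct stake in Northlake rises to 55% + 8% = 63%.
After the transaction, Zara Ferreira's side holds 63% of Northlake, not > 75%, so Zara Ferreira still does not control Northlake.
No new person acquires control, so the clause is not triggered.

No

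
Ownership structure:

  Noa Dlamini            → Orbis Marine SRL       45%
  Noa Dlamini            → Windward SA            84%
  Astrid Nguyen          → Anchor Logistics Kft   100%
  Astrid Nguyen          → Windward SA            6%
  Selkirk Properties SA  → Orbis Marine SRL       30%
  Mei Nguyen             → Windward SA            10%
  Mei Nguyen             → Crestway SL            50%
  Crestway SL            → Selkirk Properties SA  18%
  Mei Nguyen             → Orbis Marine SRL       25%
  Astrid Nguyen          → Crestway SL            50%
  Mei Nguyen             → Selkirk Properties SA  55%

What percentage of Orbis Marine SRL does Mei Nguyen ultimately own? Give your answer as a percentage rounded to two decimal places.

Mei reaches Orbis along 3 paths.
Via Selkirk: 55% × 30% = 16.5%.
Via Crestway → Selkirk: 50% × 18% × 30% = 2.7%.
Direct stake: 25% = 25%.
Total: 16.5% + 2.7% + 25% = 44.2%.
Rounded: 44.20%.

44.20%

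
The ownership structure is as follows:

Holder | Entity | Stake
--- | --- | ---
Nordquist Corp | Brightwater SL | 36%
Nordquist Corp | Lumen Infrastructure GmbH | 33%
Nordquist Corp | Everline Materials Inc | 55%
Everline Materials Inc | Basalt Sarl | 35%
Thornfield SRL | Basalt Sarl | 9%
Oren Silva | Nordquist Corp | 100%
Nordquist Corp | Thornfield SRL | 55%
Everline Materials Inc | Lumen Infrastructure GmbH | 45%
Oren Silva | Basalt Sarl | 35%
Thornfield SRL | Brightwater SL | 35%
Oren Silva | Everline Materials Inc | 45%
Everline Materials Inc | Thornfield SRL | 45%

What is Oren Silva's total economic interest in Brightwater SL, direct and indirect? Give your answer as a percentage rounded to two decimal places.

Oren reaches Brightwater along 4 paths.
Via Nordquist: 100% × 36% = 36%.
Via Nordquist → Thornfield: 100% × 55% × 35% = 19.25%.
Via Nordquist → Everline → Thornfield: 100% × 55% × 45% × 35% = 8.6625%.
Via Everline → Thornfield: 45% × 45% × 35% = 7.0875%.
Total: 36% + 19.25% + 8.6625% + 7.0875% = 71%.
Rounded: 71.00%.

71.00%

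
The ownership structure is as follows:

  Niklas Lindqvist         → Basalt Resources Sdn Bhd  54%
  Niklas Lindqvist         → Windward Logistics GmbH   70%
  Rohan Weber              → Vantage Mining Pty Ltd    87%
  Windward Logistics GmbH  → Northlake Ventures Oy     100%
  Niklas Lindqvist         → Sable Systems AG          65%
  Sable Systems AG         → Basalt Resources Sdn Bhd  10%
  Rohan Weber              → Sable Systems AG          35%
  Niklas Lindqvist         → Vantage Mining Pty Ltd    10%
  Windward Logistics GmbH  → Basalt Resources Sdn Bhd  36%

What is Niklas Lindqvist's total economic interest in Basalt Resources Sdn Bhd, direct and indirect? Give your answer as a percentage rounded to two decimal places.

85.70%

Niklas reaches Basalt along 3 paths.
Via Sable: 65% × 10% = 6.5%.
Direct stake: 54% = 54%.
Via Windward: 70% × 36% = 25.2%.
Total: 6.5% + 54% + 25.2% = 85.7%.
Rounded: 85.70%.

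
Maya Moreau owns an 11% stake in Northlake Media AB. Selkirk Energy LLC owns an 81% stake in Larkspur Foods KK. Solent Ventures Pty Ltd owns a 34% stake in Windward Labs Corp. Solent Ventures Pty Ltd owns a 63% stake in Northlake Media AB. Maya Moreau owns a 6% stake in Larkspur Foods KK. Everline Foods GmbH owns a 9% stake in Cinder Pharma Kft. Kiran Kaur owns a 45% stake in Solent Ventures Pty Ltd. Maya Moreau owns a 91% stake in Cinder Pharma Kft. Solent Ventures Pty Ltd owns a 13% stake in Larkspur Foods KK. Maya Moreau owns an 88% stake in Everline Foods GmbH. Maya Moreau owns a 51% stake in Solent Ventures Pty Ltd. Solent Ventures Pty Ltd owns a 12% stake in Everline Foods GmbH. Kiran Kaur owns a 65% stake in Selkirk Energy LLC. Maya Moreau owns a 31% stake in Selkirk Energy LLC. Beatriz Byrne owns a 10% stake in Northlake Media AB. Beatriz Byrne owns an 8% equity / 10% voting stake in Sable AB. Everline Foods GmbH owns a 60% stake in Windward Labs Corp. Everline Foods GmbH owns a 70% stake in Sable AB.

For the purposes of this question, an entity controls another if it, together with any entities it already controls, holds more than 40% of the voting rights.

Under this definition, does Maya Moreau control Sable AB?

Yes

Maya holds 51% of Solent, so Maya controls Solent.
Maya and Solent together hold 88% + 12% = 100% of Everline, so Maya controls Everline.
Everline holds 70% of Sable, so Maya controls Sable.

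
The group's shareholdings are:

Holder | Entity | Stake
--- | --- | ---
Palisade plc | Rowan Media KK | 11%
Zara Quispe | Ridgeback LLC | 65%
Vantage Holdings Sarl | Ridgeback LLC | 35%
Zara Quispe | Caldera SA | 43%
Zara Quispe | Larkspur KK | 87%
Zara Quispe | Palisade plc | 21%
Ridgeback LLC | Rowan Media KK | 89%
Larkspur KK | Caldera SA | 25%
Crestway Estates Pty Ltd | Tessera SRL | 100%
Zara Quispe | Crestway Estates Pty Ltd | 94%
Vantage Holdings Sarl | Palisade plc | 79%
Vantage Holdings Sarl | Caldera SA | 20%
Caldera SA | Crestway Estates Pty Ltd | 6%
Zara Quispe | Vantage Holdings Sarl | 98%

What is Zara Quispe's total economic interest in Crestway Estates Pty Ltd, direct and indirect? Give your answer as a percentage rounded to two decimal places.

Zara reaches Crestway along 4 paths.
Via Caldera: 43% × 6% = 2.58%.
Via Vantage → Caldera: 98% × 20% × 6% = 1.176%.
Via Larkspur → Caldera: 87% × 25% × 6% = 1.305%.
Direct stake: 94% = 94%.
Total: 2.58% + 1.176% + 1.305% + 94% = 99.061%.
Rounded: 99.06%.

99.06%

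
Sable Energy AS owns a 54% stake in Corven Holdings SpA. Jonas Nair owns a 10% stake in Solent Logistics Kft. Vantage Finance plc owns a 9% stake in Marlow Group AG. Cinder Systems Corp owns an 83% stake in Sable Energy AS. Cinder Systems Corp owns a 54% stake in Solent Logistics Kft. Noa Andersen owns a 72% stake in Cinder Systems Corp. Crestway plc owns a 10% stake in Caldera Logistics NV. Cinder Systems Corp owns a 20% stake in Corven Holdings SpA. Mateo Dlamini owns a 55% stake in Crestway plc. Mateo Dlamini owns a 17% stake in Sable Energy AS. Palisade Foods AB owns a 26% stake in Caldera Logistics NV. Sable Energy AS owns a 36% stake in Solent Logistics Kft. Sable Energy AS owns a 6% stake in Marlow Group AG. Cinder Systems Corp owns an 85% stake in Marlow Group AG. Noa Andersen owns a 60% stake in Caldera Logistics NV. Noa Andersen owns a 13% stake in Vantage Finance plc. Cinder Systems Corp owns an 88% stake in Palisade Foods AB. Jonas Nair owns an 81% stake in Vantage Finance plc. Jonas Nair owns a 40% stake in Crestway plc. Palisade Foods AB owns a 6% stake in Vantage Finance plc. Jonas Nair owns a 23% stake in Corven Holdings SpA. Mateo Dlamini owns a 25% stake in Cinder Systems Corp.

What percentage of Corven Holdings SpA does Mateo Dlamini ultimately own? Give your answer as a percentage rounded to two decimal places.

Mateo reaches Corven along 3 paths.
Via Cinder → Sable: 25% × 83% × 54% = 11.205%.
Via Sable: 17% × 54% = 9.18%.
Via Cinder: 25% × 20% = 5%.
Total: 11.205% + 9.18% + 5% = 25.385%.
Rounded: 25.39%.

25.39%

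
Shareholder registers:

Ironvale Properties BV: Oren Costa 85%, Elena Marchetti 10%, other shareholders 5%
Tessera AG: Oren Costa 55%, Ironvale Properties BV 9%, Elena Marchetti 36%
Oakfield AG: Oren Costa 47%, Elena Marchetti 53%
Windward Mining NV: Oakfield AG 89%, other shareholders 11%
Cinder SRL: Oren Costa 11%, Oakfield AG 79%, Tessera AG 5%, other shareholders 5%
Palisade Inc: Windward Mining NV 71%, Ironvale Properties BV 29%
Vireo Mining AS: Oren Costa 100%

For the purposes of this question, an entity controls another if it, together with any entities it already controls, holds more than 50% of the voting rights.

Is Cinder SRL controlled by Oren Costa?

Oren holds 85% of Ironvale, so Oren controls Ironvale.
Oren and Ironvale together hold 55% + 9% = 64% of Tessera, so Oren controls Tessera.
Oren holds 100% of Vireo, so Oren controls Vireo.
In Cinder, Oren's side holds only 11% + 5% = 16%, not > 50%.
So Oren does not control Cinder.

No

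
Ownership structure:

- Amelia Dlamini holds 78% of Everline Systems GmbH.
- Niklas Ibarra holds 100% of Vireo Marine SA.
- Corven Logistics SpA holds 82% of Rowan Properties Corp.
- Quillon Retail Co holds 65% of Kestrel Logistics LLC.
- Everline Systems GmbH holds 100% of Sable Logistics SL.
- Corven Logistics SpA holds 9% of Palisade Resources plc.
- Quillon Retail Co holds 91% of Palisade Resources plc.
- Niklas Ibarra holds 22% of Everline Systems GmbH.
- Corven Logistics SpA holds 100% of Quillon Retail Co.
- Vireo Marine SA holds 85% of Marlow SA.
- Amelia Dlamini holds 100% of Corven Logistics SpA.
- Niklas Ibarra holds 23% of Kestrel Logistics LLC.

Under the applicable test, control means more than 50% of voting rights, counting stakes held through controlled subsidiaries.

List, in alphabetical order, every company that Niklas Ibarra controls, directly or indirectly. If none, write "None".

Marlow SA, Vireo Marine SA

Niklas holds 100% of Vireo, so Niklas controls Vireo.
Vireo holds 85% of Marlow, so Niklas controls Marlow.
No other company's threshold is met.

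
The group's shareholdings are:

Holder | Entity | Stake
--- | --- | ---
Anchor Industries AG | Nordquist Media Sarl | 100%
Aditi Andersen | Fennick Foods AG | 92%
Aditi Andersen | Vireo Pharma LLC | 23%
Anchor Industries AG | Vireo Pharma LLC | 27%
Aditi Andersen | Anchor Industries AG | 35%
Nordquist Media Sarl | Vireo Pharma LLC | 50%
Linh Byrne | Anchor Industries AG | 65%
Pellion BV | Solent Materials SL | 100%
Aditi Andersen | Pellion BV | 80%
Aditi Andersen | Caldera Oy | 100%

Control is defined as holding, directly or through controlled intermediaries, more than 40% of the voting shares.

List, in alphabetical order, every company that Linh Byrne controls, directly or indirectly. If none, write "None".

Linh holds 65% of Anchor, so Linh controls Anchor.
Anchor holds 100% of Nordquist, so Linh controls Nordquist.
Nordquist and Anchor together hold 50% + 27% = 77% of Vireo, so Linh controls Vireo.
No other company's threshold is met.

Anchor Industries AG, Nordquist Media Sarl, Vireo Pharma LLC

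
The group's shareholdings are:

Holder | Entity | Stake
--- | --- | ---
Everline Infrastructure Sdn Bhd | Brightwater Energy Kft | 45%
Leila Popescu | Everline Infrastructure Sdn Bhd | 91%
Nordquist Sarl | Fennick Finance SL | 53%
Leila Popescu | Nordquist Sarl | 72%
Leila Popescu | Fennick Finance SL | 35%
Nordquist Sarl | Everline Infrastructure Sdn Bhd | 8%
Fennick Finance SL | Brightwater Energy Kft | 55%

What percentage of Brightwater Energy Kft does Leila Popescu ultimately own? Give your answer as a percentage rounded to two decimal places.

83.78%

Leila reaches Brightwater along 4 paths.
Via Nordquist → Fennick: 72% × 53% × 55% = 20.988%.
Via Fennick: 35% × 55% = 19.25%.
Via Nordquist → Everline: 72% × 8% × 45% = 2.592%.
Via Everline: 91% × 45% = 40.95%.
Total: 20.988% + 19.25% + 2.592% + 40.95% = 83.78%.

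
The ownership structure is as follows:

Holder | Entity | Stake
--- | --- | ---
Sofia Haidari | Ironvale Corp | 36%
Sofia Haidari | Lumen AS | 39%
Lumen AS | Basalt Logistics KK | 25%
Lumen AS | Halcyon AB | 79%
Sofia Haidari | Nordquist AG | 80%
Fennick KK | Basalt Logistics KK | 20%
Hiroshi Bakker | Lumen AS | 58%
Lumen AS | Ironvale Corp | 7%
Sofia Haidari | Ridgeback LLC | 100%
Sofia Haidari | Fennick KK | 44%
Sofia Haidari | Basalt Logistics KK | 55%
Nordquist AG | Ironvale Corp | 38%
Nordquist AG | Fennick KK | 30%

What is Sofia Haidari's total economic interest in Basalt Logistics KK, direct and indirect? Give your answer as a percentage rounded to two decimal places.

Sofia reaches Basalt along 4 paths.
Via Nordquist → Fennick: 80% × 30% × 20% = 4.8%.
Via Fennick: 44% × 20% = 8.8%.
Direct stake: 55% = 55%.
Via Lumen: 39% × 25% = 9.75%.
Total: 4.8% + 8.8% + 55% + 9.75% = 78.35%.

78.35%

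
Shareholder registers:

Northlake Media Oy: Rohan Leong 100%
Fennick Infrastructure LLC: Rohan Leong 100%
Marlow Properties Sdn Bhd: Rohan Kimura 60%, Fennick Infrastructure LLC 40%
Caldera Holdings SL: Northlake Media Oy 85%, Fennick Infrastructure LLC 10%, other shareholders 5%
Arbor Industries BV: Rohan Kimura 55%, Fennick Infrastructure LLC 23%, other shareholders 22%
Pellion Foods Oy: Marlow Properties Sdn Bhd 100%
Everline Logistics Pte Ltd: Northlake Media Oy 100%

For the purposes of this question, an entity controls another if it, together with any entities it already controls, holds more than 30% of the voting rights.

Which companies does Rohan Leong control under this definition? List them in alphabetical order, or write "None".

Rohan Leong holds 100% of Northlake, so Rohan Leong controls Northlake.
Rohan Leong holds 100% of Fennick, so Rohan Leong controls Fennick.
Fennick holds 40% of Marlow, so Rohan Leong controls Marlow.
Northlake and Fennick together hold 85% + 10% = 95% of Caldera, so Rohan Leong controls Caldera.
Marlow holds 100% of Pellion, so Rohan Leong controls Pellion.
Northlake holds 100% of Everline, so Rohan Leong controls Everline.
No other company's threshold is met.

Caldera Holdings SL, Everline Logistics Pte Ltd, Fennick Infrastructure LLC, Marlow Properties Sdn Bhd, Northlake Media Oy, Pellion Foods Oy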